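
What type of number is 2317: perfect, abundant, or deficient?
deficient

Proper divisors of 2317: sum = 1 + 7 + 331 = 339
Since 339 < 2317, 2317 is deficient.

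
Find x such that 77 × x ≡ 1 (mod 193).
188

gcd(77, 193) = 1, so the inverse exists.
Extended Euclidean algorithm on (193, 77):
193 = 2 × 77 + 39  ⟹  39 = (1)·193 + (-2)·77
77 = 1 × 39 + 38  ⟹  38 = (-1)·193 + (3)·77
39 = 1 × 38 + 1  ⟹  1 = (2)·193 + (-5)·77
So (-5)·77 ≡ 1 (mod 193), i.e. 77^(-1) ≡ -5 ≡ 188 (mod 193).
Check: 77 × 188 = 14476 ≡ 1 (mod 193)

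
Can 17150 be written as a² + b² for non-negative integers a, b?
Not possible

Factorization: 17150 = 2 × 5^2 × 7^3
By Fermat: n is sum of two squares iff every prime p ≡ 3 (mod 4) appears to even power.
Prime(s) ≡ 3 (mod 4) with odd exponent: [(7, 3)]
Therefore 17150 cannot be expressed as a² + b².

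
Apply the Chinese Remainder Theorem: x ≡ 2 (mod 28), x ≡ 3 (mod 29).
786

Using Chinese Remainder Theorem:
M = 28 × 29 = 812
M1 = 29, M2 = 28
y1 = 29^(-1) mod 28 = 1
y2 = 28^(-1) mod 29 = 28
x = (2×29×1 + 3×28×28) mod 812 = 786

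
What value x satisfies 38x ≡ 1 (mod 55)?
42

gcd(38, 55) = 1, so the inverse exists.
Extended Euclidean algorithm on (55, 38):
55 = 1 × 38 + 17  ⟹  17 = (1)·55 + (-1)·38
38 = 2 × 17 + 4  ⟹  4 = (-2)·55 + (3)·38
17 = 4 × 4 + 1  ⟹  1 = (9)·55 + (-13)·38
So (-13)·38 ≡ 1 (mod 55), i.e. 38^(-1) ≡ -13 ≡ 42 (mod 55).
Check: 38 × 42 = 1596 ≡ 1 (mod 55)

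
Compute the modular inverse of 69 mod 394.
217

gcd(69, 394) = 1, so the inverse exists.
Extended Euclidean algorithm on (394, 69):
394 = 5 × 69 + 49  ⟹  49 = (1)·394 + (-5)·69
69 = 1 × 49 + 20  ⟹  20 = (-1)·394 + (6)·69
49 = 2 × 20 + 9  ⟹  9 = (3)·394 + (-17)·69
20 = 2 × 9 + 2  ⟹  2 = (-7)·394 + (40)·69
9 = 4 × 2 + 1  ⟹  1 = (31)·394 + (-177)·69
So (-177)·69 ≡ 1 (mod 394), i.e. 69^(-1) ≡ -177 ≡ 217 (mod 394).
Check: 69 × 217 = 14973 ≡ 1 (mod 394)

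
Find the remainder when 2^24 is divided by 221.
1

Repeated squaring. Binary of 24 = 11000.
2^1 ≡ 2 (mod 221); 2^2 ≡ 4 (mod 221); 2^4 ≡ 16 (mod 221); 2^8 ≡ 35 (mod 221); 2^16 ≡ 120 (mod 221)
2^24 = 2^8 × 2^16 ≡ 1 (mod 221)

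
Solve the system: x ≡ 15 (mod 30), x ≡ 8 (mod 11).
195

Using Chinese Remainder Theorem:
M = 30 × 11 = 330
M1 = 11, M2 = 30
y1 = 11^(-1) mod 30 = 11
y2 = 30^(-1) mod 11 = 7
x = (15×11×11 + 8×30×7) mod 330 = 195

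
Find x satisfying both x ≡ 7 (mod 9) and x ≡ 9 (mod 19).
142

Using Chinese Remainder Theorem:
M = 9 × 19 = 171
M1 = 19, M2 = 9
y1 = 19^(-1) mod 9 = 1
y2 = 9^(-1) mod 19 = 17
x = (7×19×1 + 9×9×17) mod 171 = 142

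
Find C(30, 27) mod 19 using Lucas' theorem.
13

Using Lucas' theorem:
Write n=30 and k=27 in base 19:
n in base 19: [1, 11]
k in base 19: [1, 8]
C(30,27) mod 19 = ∏ C(n_i, k_i) mod 19
Digit binomials (mod 19): C(1,1) = 1; C(11,8) = 165 ≡ 13
Product: 1 × 13 = 13 ≡ 13 (mod 19)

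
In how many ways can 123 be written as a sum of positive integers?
2552338241

p(n) counts ways to write n as a sum of positive integers (order ignored).
Euler's pentagonal recurrence: p(k) = p(k-1) + p(k-2) - p(k-5) - p(k-7) + p(k-12) + p(k-15) - ... (offsets j(3j∓1)/2, signs ++--, p(0)=1, p(<0)=0).
DP table for k = 0..122: p(0)=1, p(1)=1, p(2)=2, p(3)=3, p(4)=5, p(5)=7, p(6)=11, p(7)=15, p(8)=22, p(9)=30, p(10)=42, p(11)=56, p(12)=77, p(13)=101, p(14)=135, p(15)=176, p(16)=231, p(17)=297, p(18)=385, p(19)=490, p(20)=627, p(21)=792, p(22)=1002, p(23)=1255, p(24)=1575, p(25)=1958, p(26)=2436, p(27)=3010, p(28)=3718, p(29)=4565, p(30)=5604, p(31)=6842, p(32)=8349, p(33)=10143, p(34)=12310, p(35)=14883, p(36)=17977, p(37)=21637, p(38)=26015, p(39)=31185, p(40)=37338, p(41)=44583, p(42)=53174, p(43)=63261, p(44)=75175, p(45)=89134, p(46)=105558, p(47)=124754, p(48)=147273, p(49)=173525, p(50)=204226, p(51)=239943, p(52)=281589, p(53)=329931, p(54)=386155, p(55)=451276, p(56)=526823, p(57)=614154, p(58)=715220, p(59)=831820, p(60)=966467, p(61)=1121505, p(62)=1300156, p(63)=1505499, p(64)=1741630, p(65)=2012558, p(66)=2323520, p(67)=2679689, p(68)=3087735, p(69)=3554345, p(70)=4087968, p(71)=4697205, p(72)=5392783, p(73)=6185689, p(74)=7089500, p(75)=8118264, p(76)=9289091, p(77)=10619863, p(78)=12132164, p(79)=13848650, p(80)=15796476, p(81)=18004327, p(82)=20506255, p(83)=23338469, p(84)=26543660, p(85)=30167357, p(86)=34262962, p(87)=38887673, p(88)=44108109, p(89)=49995925, p(90)=56634173, p(91)=64112359, p(92)=72533807, p(93)=82010177, p(94)=92669720, p(95)=104651419, p(96)=118114304, p(97)=133230930, p(98)=150198136, p(99)=169229875, p(100)=190569292, p(101)=214481126, p(102)=241265379, p(103)=271248950, p(104)=304801365, p(105)=342325709, p(106)=384276336, p(107)=431149389, p(108)=483502844, p(109)=541946240, p(110)=607163746, p(111)=679903203, p(112)=761002156, p(113)=851376628, p(114)=952050665, p(115)=1064144451, p(116)=1188908248, p(117)=1327710076, p(118)=1482074143, p(119)=1653668665, p(120)=1844349560, p(121)=2056148051, p(122)=2291320912.
Final step: p(123) = p(122) + p(121) - p(118) - p(116) + p(111) + p(108) - p(101) - p(97) + p(88) + p(83) - p(72) - p(66) + p(53) + p(46) - p(31) - p(23) + p(6)
= 2291320912 + 2056148051 - 1482074143 - 1188908248 + 679903203 + 483502844 - 214481126 - 133230930 + 44108109 + 23338469 - 5392783 - 2323520 + 329931 + 105558 - 6842 - 1255 + 11
= 2552338241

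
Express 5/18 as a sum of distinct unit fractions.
1/4 + 1/36

Greedy algorithm:
5/18: ceiling(18/5) = 4, use 1/4
1/36: ceiling(36/1) = 36, use 1/36
Result: 5/18 = 1/4 + 1/36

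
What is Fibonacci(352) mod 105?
84

Matrix identity: Q^n = [[F_(n+1), F_n], [F_n, F_(n-1)]] with Q = [[1,1],[1,0]].
n = 352 = 101100000₂. Square-and-multiply, entries mod 105:
Q^1 = [[1,1],[1,0]]
Q^2 = (Q^1)² = [[2,1],[1,1]]
Q^5 = (Q^2)²·Q = [[8,5],[5,3]]
Q^11 = (Q^5)²·Q = [[39,89],[89,55]]
Q^22 = (Q^11)² = [[97,71],[71,26]]
Q^44 = (Q^22)² = [[65,18],[18,47]]
Q^88 = (Q^44)² = [[34,21],[21,13]]
Q^176 = (Q^88)² = [[22,42],[42,85]]
Q^352 = (Q^176)² = [[43,84],[84,64]]
F_352 mod 105 = Q^352[0][1] = 84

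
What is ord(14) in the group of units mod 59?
58

59 is prime, so ord(14) divides φ(59) = 58.
Divisors of 58: 1, 2, 29, 58.
Repeated squaring: 14^1 ≡ 14, 14^2 ≡ 19, 14^4 ≡ 7, 14^8 ≡ 49, 14^16 ≡ 41, 14^32 ≡ 29 (mod 59).
Test 14^d mod 59 for each divisor d in increasing order:
14^1 ≡ 14
14^2 ≡ 19
14^29 = 14^16·14^8·14^4·14^1 ≡ 58
14^58 = 14^32·14^16·14^8·14^2 ≡ 1  ← first divisor giving 1
The order is 58.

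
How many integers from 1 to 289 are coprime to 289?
272

289 = 17^2
φ(n) = n × ∏(1 - 1/p) for each prime p dividing n
φ(289) = 289 × (1 - 1/17) = 272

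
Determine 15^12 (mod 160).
65

Repeated squaring. Binary of 12 = 1100.
15^1 ≡ 15 (mod 160); 15^2 ≡ 65 (mod 160); 15^4 ≡ 65 (mod 160); 15^8 ≡ 65 (mod 160)
15^12 = 15^4 × 15^8 ≡ 65 (mod 160)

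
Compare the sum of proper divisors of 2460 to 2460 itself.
abundant

Proper divisors of 2460: sum = 1 + 2 + 3 + 4 + 5 + 6 + 10 + 12 + ... + 492 + 615 + 820 + 1230 (23 divisors) = 4596
Since 4596 > 2460, 2460 is abundant.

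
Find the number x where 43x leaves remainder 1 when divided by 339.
205

gcd(43, 339) = 1, so the inverse exists.
Extended Euclidean algorithm on (339, 43):
339 = 7 × 43 + 38  ⟹  38 = (1)·339 + (-7)·43
43 = 1 × 38 + 5  ⟹  5 = (-1)·339 + (8)·43
38 = 7 × 5 + 3  ⟹  3 = (8)·339 + (-63)·43
5 = 1 × 3 + 2  ⟹  2 = (-9)·339 + (71)·43
3 = 1 × 2 + 1  ⟹  1 = (17)·339 + (-134)·43
So (-134)·43 ≡ 1 (mod 339), i.e. 43^(-1) ≡ -134 ≡ 205 (mod 339).
Check: 43 × 205 = 8815 ≡ 1 (mod 339)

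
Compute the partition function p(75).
8118264

p(n) counts ways to write n as a sum of positive integers (order ignored).
Euler's pentagonal recurrence: p(k) = p(k-1) + p(k-2) - p(k-5) - p(k-7) + p(k-12) + p(k-15) - ... (offsets j(3j∓1)/2, signs ++--, p(0)=1, p(<0)=0).
DP table for k = 0..74: p(0)=1, p(1)=1, p(2)=2, p(3)=3, p(4)=5, p(5)=7, p(6)=11, p(7)=15, p(8)=22, p(9)=30, p(10)=42, p(11)=56, p(12)=77, p(13)=101, p(14)=135, p(15)=176, p(16)=231, p(17)=297, p(18)=385, p(19)=490, p(20)=627, p(21)=792, p(22)=1002, p(23)=1255, p(24)=1575, p(25)=1958, p(26)=2436, p(27)=3010, p(28)=3718, p(29)=4565, p(30)=5604, p(31)=6842, p(32)=8349, p(33)=10143, p(34)=12310, p(35)=14883, p(36)=17977, p(37)=21637, p(38)=26015, p(39)=31185, p(40)=37338, p(41)=44583, p(42)=53174, p(43)=63261, p(44)=75175, p(45)=89134, p(46)=105558, p(47)=124754, p(48)=147273, p(49)=173525, p(50)=204226, p(51)=239943, p(52)=281589, p(53)=329931, p(54)=386155, p(55)=451276, p(56)=526823, p(57)=614154, p(58)=715220, p(59)=831820, p(60)=966467, p(61)=1121505, p(62)=1300156, p(63)=1505499, p(64)=1741630, p(65)=2012558, p(66)=2323520, p(67)=2679689, p(68)=3087735, p(69)=3554345, p(70)=4087968, p(71)=4697205, p(72)=5392783, p(73)=6185689, p(74)=7089500.
Final step: p(75) = p(74) + p(73) - p(70) - p(68) + p(63) + p(60) - p(53) - p(49) + p(40) + p(35) - p(24) - p(18) + p(5)
= 7089500 + 6185689 - 4087968 - 3087735 + 1505499 + 966467 - 329931 - 173525 + 37338 + 14883 - 1575 - 385 + 7
= 8118264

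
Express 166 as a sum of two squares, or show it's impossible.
Not possible

Factorization: 166 = 2 × 83
By Fermat: n is sum of two squares iff every prime p ≡ 3 (mod 4) appears to even power.
Prime(s) ≡ 3 (mod 4) with odd exponent: [(83, 1)]
Therefore 166 cannot be expressed as a² + b².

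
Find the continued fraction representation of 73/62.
[1; 5, 1, 1, 1, 3]

Euclidean algorithm steps:
73 = 1 × 62 + 11
62 = 5 × 11 + 7
11 = 1 × 7 + 4
7 = 1 × 4 + 3
4 = 1 × 3 + 1
3 = 3 × 1 + 0
Continued fraction: [1; 5, 1, 1, 1, 3]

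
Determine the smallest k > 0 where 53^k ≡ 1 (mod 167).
166

167 is prime, so ord(53) divides φ(167) = 166.
Divisors of 166: 1, 2, 83, 166.
Repeated squaring: 53^1 ≡ 53, 53^2 ≡ 137, 53^4 ≡ 65, 53^8 ≡ 50, 53^16 ≡ 162, 53^32 ≡ 25, 53^64 ≡ 124, 53^128 ≡ 12 (mod 167).
Test 53^d mod 167 for each divisor d in increasing order:
53^1 ≡ 53
53^2 ≡ 137
53^83 = 53^64·53^16·53^2·53^1 ≡ 166
53^166 = 53^128·53^32·53^4·53^2 ≡ 1  ← first divisor giving 1
The order is 166.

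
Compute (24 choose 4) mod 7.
0

Using Lucas' theorem:
Write n=24 and k=4 in base 7:
n in base 7: [3, 3]
k in base 7: [0, 4]
C(24,4) mod 7 = ∏ C(n_i, k_i) mod 7
Digit binomials (mod 7): C(3,0) = 1; C(3,4) = 0 (k_i > n_i)
Product: 1 × 0 = 0 ≡ 0 (mod 7)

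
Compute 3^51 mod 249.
36

Repeated squaring. Binary of 51 = 110011.
3^1 ≡ 3 (mod 249); 3^2 ≡ 9 (mod 249); 3^4 ≡ 81 (mod 249); 3^8 ≡ 87 (mod 249); 3^16 ≡ 99 (mod 249); 3^32 ≡ 90 (mod 249)
3^51 = 3^1 × 3^2 × 3^16 × 3^32 ≡ 36 (mod 249)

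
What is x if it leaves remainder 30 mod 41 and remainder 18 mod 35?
1383

Using Chinese Remainder Theorem:
M = 41 × 35 = 1435
M1 = 35, M2 = 41
y1 = 35^(-1) mod 41 = 34
y2 = 41^(-1) mod 35 = 6
x = (30×35×34 + 18×41×6) mod 1435 = 1383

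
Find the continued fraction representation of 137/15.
[9; 7, 2]

Euclidean algorithm steps:
137 = 9 × 15 + 2
15 = 7 × 2 + 1
2 = 2 × 1 + 0
Continued fraction: [9; 7, 2]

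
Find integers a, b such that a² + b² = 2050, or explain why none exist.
5² + 45² (a=5, b=45)

Factorization: 2050 = 2 × 5^2 × 41
By Fermat: n is sum of two squares iff every prime p ≡ 3 (mod 4) appears to even power.
All primes ≡ 3 (mod 4) appear to even power.
Search a = 0, 1, 2, … for 2050 - a² a perfect square: first hit at a = 5: 2050 - 25 = 2025 = 45².
2050 = 5² + 45² = 25 + 2025 ✓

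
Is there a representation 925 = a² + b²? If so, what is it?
5² + 30² (a=5, b=30)

Factorization: 925 = 5^2 × 37
By Fermat: n is sum of two squares iff every prime p ≡ 3 (mod 4) appears to even power.
All primes ≡ 3 (mod 4) appear to even power.
Search a = 0, 1, 2, … for 925 - a² a perfect square: first hit at a = 5: 925 - 25 = 900 = 30².
925 = 5² + 30² = 25 + 900 ✓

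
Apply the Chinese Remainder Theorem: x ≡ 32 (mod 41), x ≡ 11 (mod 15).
401

Using Chinese Remainder Theorem:
M = 41 × 15 = 615
M1 = 15, M2 = 41
y1 = 15^(-1) mod 41 = 11
y2 = 41^(-1) mod 15 = 11
x = (32×15×11 + 11×41×11) mod 615 = 401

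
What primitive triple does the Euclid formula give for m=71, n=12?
(4897, 1704, 5185)

Euclid's formula: a = m² - n², b = 2mn, c = m² + n²
m = 71, n = 12
a = 71² - 12² = 5041 - 144 = 4897
b = 2 × 71 × 12 = 1704
c = 71² + 12² = 5041 + 144 = 5185
Verification: 4897² + 1704² = 23980609 + 2903616 = 26884225 = 5185² ✓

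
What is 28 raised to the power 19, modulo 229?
211

Repeated squaring. Binary of 19 = 10011.
28^1 ≡ 28 (mod 229); 28^2 ≡ 97 (mod 229); 28^4 ≡ 20 (mod 229); 28^8 ≡ 171 (mod 229); 28^16 ≡ 158 (mod 229)
28^19 = 28^1 × 28^2 × 28^16 ≡ 211 (mod 229)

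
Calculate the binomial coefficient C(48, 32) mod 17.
0

Using Lucas' theorem:
Write n=48 and k=32 in base 17:
n in base 17: [2, 14]
k in base 17: [1, 15]
C(48,32) mod 17 = ∏ C(n_i, k_i) mod 17
Digit binomials (mod 17): C(2,1) = 2; C(14,15) = 0 (k_i > n_i)
Product: 2 × 0 = 0 ≡ 0 (mod 17)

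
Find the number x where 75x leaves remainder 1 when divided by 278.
215

gcd(75, 278) = 1, so the inverse exists.
Extended Euclidean algorithm on (278, 75):
278 = 3 × 75 + 53  ⟹  53 = (1)·278 + (-3)·75
75 = 1 × 53 + 22  ⟹  22 = (-1)·278 + (4)·75
53 = 2 × 22 + 9  ⟹  9 = (3)·278 + (-11)·75
22 = 2 × 9 + 4  ⟹  4 = (-7)·278 + (26)·75
9 = 2 × 4 + 1  ⟹  1 = (17)·278 + (-63)·75
So (-63)·75 ≡ 1 (mod 278), i.e. 75^(-1) ≡ -63 ≡ 215 (mod 278).
Check: 75 × 215 = 16125 ≡ 1 (mod 278)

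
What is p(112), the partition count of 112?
761002156

p(n) counts ways to write n as a sum of positive integers (order ignored).
Euler's pentagonal recurrence: p(k) = p(k-1) + p(k-2) - p(k-5) - p(k-7) + p(k-12) + p(k-15) - ... (offsets j(3j∓1)/2, signs ++--, p(0)=1, p(<0)=0).
DP table for k = 0..111: p(0)=1, p(1)=1, p(2)=2, p(3)=3, p(4)=5, p(5)=7, p(6)=11, p(7)=15, p(8)=22, p(9)=30, p(10)=42, p(11)=56, p(12)=77, p(13)=101, p(14)=135, p(15)=176, p(16)=231, p(17)=297, p(18)=385, p(19)=490, p(20)=627, p(21)=792, p(22)=1002, p(23)=1255, p(24)=1575, p(25)=1958, p(26)=2436, p(27)=3010, p(28)=3718, p(29)=4565, p(30)=5604, p(31)=6842, p(32)=8349, p(33)=10143, p(34)=12310, p(35)=14883, p(36)=17977, p(37)=21637, p(38)=26015, p(39)=31185, p(40)=37338, p(41)=44583, p(42)=53174, p(43)=63261, p(44)=75175, p(45)=89134, p(46)=105558, p(47)=124754, p(48)=147273, p(49)=173525, p(50)=204226, p(51)=239943, p(52)=281589, p(53)=329931, p(54)=386155, p(55)=451276, p(56)=526823, p(57)=614154, p(58)=715220, p(59)=831820, p(60)=966467, p(61)=1121505, p(62)=1300156, p(63)=1505499, p(64)=1741630, p(65)=2012558, p(66)=2323520, p(67)=2679689, p(68)=3087735, p(69)=3554345, p(70)=4087968, p(71)=4697205, p(72)=5392783, p(73)=6185689, p(74)=7089500, p(75)=8118264, p(76)=9289091, p(77)=10619863, p(78)=12132164, p(79)=13848650, p(80)=15796476, p(81)=18004327, p(82)=20506255, p(83)=23338469, p(84)=26543660, p(85)=30167357, p(86)=34262962, p(87)=38887673, p(88)=44108109, p(89)=49995925, p(90)=56634173, p(91)=64112359, p(92)=72533807, p(93)=82010177, p(94)=92669720, p(95)=104651419, p(96)=118114304, p(97)=133230930, p(98)=150198136, p(99)=169229875, p(100)=190569292, p(101)=214481126, p(102)=241265379, p(103)=271248950, p(104)=304801365, p(105)=342325709, p(106)=384276336, p(107)=431149389, p(108)=483502844, p(109)=541946240, p(110)=607163746, p(111)=679903203.
Final step: p(112) = p(111) + p(110) - p(107) - p(105) + p(100) + p(97) - p(90) - p(86) + p(77) + p(72) - p(61) - p(55) + p(42) + p(35) - p(20) - p(12)
= 679903203 + 607163746 - 431149389 - 342325709 + 190569292 + 133230930 - 56634173 - 34262962 + 10619863 + 5392783 - 1121505 - 451276 + 53174 + 14883 - 627 - 77
= 761002156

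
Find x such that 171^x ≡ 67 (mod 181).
66

Baby-step giant-step with step n = ⌈√181⌉ = 14.
Baby steps 171^j mod 181 (j:value) for j=0..13: 0:1, 1:171, 2:100, 3:86, 4:45, 5:93, 6:156, 7:69, 8:34, 9:22, 10:142, 11:28, 12:82, 13:85.
Giant-step multiplier: 171^(-14) ≡ 171^(180-14) = 171^166 ≡ 79 (mod 181).
Giant steps γ_i = 67·79^i mod 181: γ_0=67, γ_1=44, γ_2=37, γ_3=27, γ_4=142 (in table at j=10).
x = i·n + j = 4·14 + 10 = 66.
Check: 171^66 ≡ 67 (mod 181).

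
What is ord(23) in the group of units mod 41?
10

41 is prime, so ord(23) divides φ(41) = 40.
Divisors of 40: 1, 2, 4, 5, 8, 10, 20, 40.
Repeated squaring: 23^1 ≡ 23, 23^2 ≡ 37, 23^4 ≡ 16, 23^8 ≡ 10, 23^16 ≡ 18, 23^32 ≡ 37 (mod 41).
Test 23^d mod 41 for each divisor d in increasing order:
23^1 ≡ 23
23^2 ≡ 37
23^4 ≡ 16
23^5 = 23^4·23^1 ≡ 40
23^8 ≡ 10
23^10 = 23^8·23^2 ≡ 1  ← first divisor giving 1
The order is 10.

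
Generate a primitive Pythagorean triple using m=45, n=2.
(2021, 180, 2029)

Euclid's formula: a = m² - n², b = 2mn, c = m² + n²
m = 45, n = 2
a = 45² - 2² = 2025 - 4 = 2021
b = 2 × 45 × 2 = 180
c = 45² + 2² = 2025 + 4 = 2029
Verification: 2021² + 180² = 4084441 + 32400 = 4116841 = 2029² ✓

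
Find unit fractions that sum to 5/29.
1/6 + 1/174

Greedy algorithm:
5/29: ceiling(29/5) = 6, use 1/6
1/174: ceiling(174/1) = 174, use 1/174
Result: 5/29 = 1/6 + 1/174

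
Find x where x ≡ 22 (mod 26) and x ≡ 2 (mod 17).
308

Using Chinese Remainder Theorem:
M = 26 × 17 = 442
M1 = 17, M2 = 26
y1 = 17^(-1) mod 26 = 23
y2 = 26^(-1) mod 17 = 2
x = (22×17×23 + 2×26×2) mod 442 = 308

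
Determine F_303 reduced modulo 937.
261

Matrix identity: Q^n = [[F_(n+1), F_n], [F_n, F_(n-1)]] with Q = [[1,1],[1,0]].
n = 303 = 100101111₂. Square-and-multiply, entries mod 937:
Q^1 = [[1,1],[1,0]]
Q^2 = (Q^1)² = [[2,1],[1,1]]
Q^4 = (Q^2)² = [[5,3],[3,2]]
Q^9 = (Q^4)²·Q = [[55,34],[34,21]]
Q^18 = (Q^9)² = [[433,710],[710,660]]
Q^37 = (Q^18)²·Q = [[277,83],[83,194]]
Q^75 = (Q^37)²·Q = [[901,225],[225,676]]
Q^151 = (Q^75)²·Q = [[88,386],[386,639]]
Q^303 = (Q^151)²·Q = [[720,261],[261,459]]
F_303 mod 937 = Q^303[0][1] = 261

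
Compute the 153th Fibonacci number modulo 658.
342

Matrix identity: Q^n = [[F_(n+1), F_n], [F_n, F_(n-1)]] with Q = [[1,1],[1,0]].
n = 153 = 10011001₂. Square-and-multiply, entries mod 658:
Q^1 = [[1,1],[1,0]]
Q^2 = (Q^1)² = [[2,1],[1,1]]
Q^4 = (Q^2)² = [[5,3],[3,2]]
Q^9 = (Q^4)²·Q = [[55,34],[34,21]]
Q^19 = (Q^9)²·Q = [[185,233],[233,610]]
Q^38 = (Q^19)² = [[342,337],[337,5]]
Q^76 = (Q^38)² = [[233,473],[473,418]]
Q^153 = (Q^76)²·Q = [[321,342],[342,637]]
F_153 mod 658 = Q^153[0][1] = 342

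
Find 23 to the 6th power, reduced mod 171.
163

Repeated squaring. Binary of 6 = 110.
23^1 ≡ 23 (mod 171); 23^2 ≡ 16 (mod 171); 23^4 ≡ 85 (mod 171)
23^6 = 23^2 × 23^4 ≡ 163 (mod 171)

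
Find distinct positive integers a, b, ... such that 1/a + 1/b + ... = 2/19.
1/10 + 1/190

Greedy algorithm:
2/19: ceiling(19/2) = 10, use 1/10
1/190: ceiling(190/1) = 190, use 1/190
Result: 2/19 = 1/10 + 1/190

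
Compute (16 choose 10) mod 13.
0

Using Lucas' theorem:
Write n=16 and k=10 in base 13:
n in base 13: [1, 3]
k in base 13: [0, 10]
C(16,10) mod 13 = ∏ C(n_i, k_i) mod 13
Digit binomials (mod 13): C(1,0) = 1; C(3,10) = 0 (k_i > n_i)
Product: 1 × 0 = 0 ≡ 0 (mod 13)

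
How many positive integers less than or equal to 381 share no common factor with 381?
252

381 = 3 × 127
φ(n) = n × ∏(1 - 1/p) for each prime p dividing n
φ(381) = 381 × (1 - 1/3) × (1 - 1/127) = 252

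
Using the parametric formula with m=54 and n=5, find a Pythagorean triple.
(2891, 540, 2941)

Euclid's formula: a = m² - n², b = 2mn, c = m² + n²
m = 54, n = 5
a = 54² - 5² = 2916 - 25 = 2891
b = 2 × 54 × 5 = 540
c = 54² + 5² = 2916 + 25 = 2941
Verification: 2891² + 540² = 8357881 + 291600 = 8649481 = 2941² ✓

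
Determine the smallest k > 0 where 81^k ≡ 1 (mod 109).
27

109 is prime, so ord(81) divides φ(109) = 108.
Divisors of 108: 1, 2, 3, 4, 6, 9, 12, 18, 27, 36, 54, 108.
Repeated squaring: 81^1 ≡ 81, 81^2 ≡ 21, 81^4 ≡ 5, 81^8 ≡ 25, 81^16 ≡ 80, 81^32 ≡ 78, 81^64 ≡ 89 (mod 109).
Test 81^d mod 109 for each divisor d in increasing order:
81^1 ≡ 81
81^2 ≡ 21
81^3 = 81^2·81^1 ≡ 66
81^4 ≡ 5
81^6 = 81^4·81^2 ≡ 105
81^9 = 81^8·81^1 ≡ 63
81^12 = 81^8·81^4 ≡ 16
81^18 = 81^16·81^2 ≡ 45
81^27 = 81^16·81^8·81^2·81^1 ≡ 1  ← first divisor giving 1
The order is 27.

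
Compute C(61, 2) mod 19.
6

Using Lucas' theorem:
Write n=61 and k=2 in base 19:
n in base 19: [3, 4]
k in base 19: [0, 2]
C(61,2) mod 19 = ∏ C(n_i, k_i) mod 19
Digit binomials (mod 19): C(3,0) = 1; C(4,2) = 6
Product: 1 × 6 = 6 ≡ 6 (mod 19)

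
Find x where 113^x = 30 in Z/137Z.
130

Baby-step giant-step with step n = ⌈√137⌉ = 12.
Baby steps 113^j mod 137 (j:value) for j=0..11: 0:1, 1:113, 2:28, 3:13, 4:99, 5:90, 6:32, 7:54, 8:74, 9:5, 10:17, 11:3.
Giant-step multiplier: 113^(-12) ≡ 113^(136-12) = 113^124 ≡ 78 (mod 137).
Giant steps γ_i = 30·78^i mod 137: γ_0=30, γ_1=11, γ_2=36, γ_3=68, γ_4=98, γ_5=109, γ_6=8, γ_7=76, γ_8=37, γ_9=9, γ_10=17 (in table at j=10).
x = i·n + j = 10·12 + 10 = 130.
Check: 113^130 ≡ 30 (mod 137).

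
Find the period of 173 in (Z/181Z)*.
60

181 is prime, so ord(173) divides φ(181) = 180.
Divisors of 180: 1, 2, 3, 4, 5, 6, 9, 10, 12, 15, 18, 20, 30, 36, 45, 60, 90, 180.
Repeated squaring: 173^1 ≡ 173, 173^2 ≡ 64, 173^4 ≡ 114, 173^8 ≡ 145, 173^16 ≡ 29, 173^32 ≡ 117, 173^64 ≡ 114, 173^128 ≡ 145 (mod 181).
Test 173^d mod 181 for each divisor d in increasing order:
173^1 ≡ 173
173^2 ≡ 64
173^3 = 173^2·173^1 ≡ 31
173^4 ≡ 114
173^5 = 173^4·173^1 ≡ 174
173^6 = 173^4·173^2 ≡ 56
173^9 = 173^8·173^1 ≡ 107
173^10 = 173^8·173^2 ≡ 49
173^12 = 173^8·173^4 ≡ 59
173^15 = 173^8·173^4·173^2·173^1 ≡ 19
173^18 = 173^16·173^2 ≡ 46
173^20 = 173^16·173^4 ≡ 48
173^30 = 173^16·173^8·173^4·173^2 ≡ 180
173^36 = 173^32·173^4 ≡ 125
173^45 = 173^32·173^8·173^4·173^1 ≡ 162
173^60 = 173^32·173^16·173^8·173^4 ≡ 1  ← first divisor giving 1
The order is 60.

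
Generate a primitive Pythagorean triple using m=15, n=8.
(161, 240, 289)

Euclid's formula: a = m² - n², b = 2mn, c = m² + n²
m = 15, n = 8
a = 15² - 8² = 225 - 64 = 161
b = 2 × 15 × 8 = 240
c = 15² + 8² = 225 + 64 = 289
Verification: 161² + 240² = 25921 + 57600 = 83521 = 289² ✓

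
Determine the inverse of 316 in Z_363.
139

gcd(316, 363) = 1, so the inverse exists.
Extended Euclidean algorithm on (363, 316):
363 = 1 × 316 + 47  ⟹  47 = (1)·363 + (-1)·316
316 = 6 × 47 + 34  ⟹  34 = (-6)·363 + (7)·316
47 = 1 × 34 + 13  ⟹  13 = (7)·363 + (-8)·316
34 = 2 × 13 + 8  ⟹  8 = (-20)·363 + (23)·316
13 = 1 × 8 + 5  ⟹  5 = (27)·363 + (-31)·316
8 = 1 × 5 + 3  ⟹  3 = (-47)·363 + (54)·316
5 = 1 × 3 + 2  ⟹  2 = (74)·363 + (-85)·316
3 = 1 × 2 + 1  ⟹  1 = (-121)·363 + (139)·316
So (139)·316 ≡ 1 (mod 363), i.e. 316^(-1) ≡ 139 (mod 363).
Check: 316 × 139 = 43924 ≡ 1 (mod 363)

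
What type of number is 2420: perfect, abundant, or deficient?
abundant

Proper divisors of 2420: sum = 1 + 2 + 4 + 5 + 10 + 11 + 20 + 22 + ... + 242 + 484 + 605 + 1210 (17 divisors) = 3166
Since 3166 > 2420, 2420 is abundant.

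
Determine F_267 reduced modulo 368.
274

Matrix identity: Q^n = [[F_(n+1), F_n], [F_n, F_(n-1)]] with Q = [[1,1],[1,0]].
n = 267 = 100001011₂. Square-and-multiply, entries mod 368:
Q^1 = [[1,1],[1,0]]
Q^2 = (Q^1)² = [[2,1],[1,1]]
Q^4 = (Q^2)² = [[5,3],[3,2]]
Q^8 = (Q^4)² = [[34,21],[21,13]]
Q^16 = (Q^8)² = [[125,251],[251,242]]
Q^33 = (Q^16)²·Q = [[359,242],[242,117]]
Q^66 = (Q^33)² = [[133,8],[8,125]]
Q^133 = (Q^66)²·Q = [[313,89],[89,224]]
Q^267 = (Q^133)²·Q = [[227,274],[274,321]]
F_267 mod 368 = Q^267[0][1] = 274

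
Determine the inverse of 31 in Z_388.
363

gcd(31, 388) = 1, so the inverse exists.
Extended Euclidean algorithm on (388, 31):
388 = 12 × 31 + 16  ⟹  16 = (1)·388 + (-12)·31
31 = 1 × 16 + 15  ⟹  15 = (-1)·388 + (13)·31
16 = 1 × 15 + 1  ⟹  1 = (2)·388 + (-25)·31
So (-25)·31 ≡ 1 (mod 388), i.e. 31^(-1) ≡ -25 ≡ 363 (mod 388).
Check: 31 × 363 = 11253 ≡ 1 (mod 388)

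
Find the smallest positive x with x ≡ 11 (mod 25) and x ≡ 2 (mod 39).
236

Using Chinese Remainder Theorem:
M = 25 × 39 = 975
M1 = 39, M2 = 25
y1 = 39^(-1) mod 25 = 9
y2 = 25^(-1) mod 39 = 25
x = (11×39×9 + 2×25×25) mod 975 = 236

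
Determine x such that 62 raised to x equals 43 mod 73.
33

Baby-step giant-step with step n = ⌈√73⌉ = 9.
Baby steps 62^j mod 73 (j:value) for j=0..8: 0:1, 1:62, 2:48, 3:56, 4:41, 5:60, 6:70, 7:33, 8:2.
Giant-step multiplier: 62^(-9) ≡ 62^(72-9) = 62^63 ≡ 63 (mod 73).
Giant steps γ_i = 43·63^i mod 73: γ_0=43, γ_1=8, γ_2=66, γ_3=70 (in table at j=6).
x = i·n + j = 3·9 + 6 = 33.
Check: 62^33 ≡ 43 (mod 73).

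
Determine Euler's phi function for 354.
116

354 = 2 × 3 × 59
φ(n) = n × ∏(1 - 1/p) for each prime p dividing n
φ(354) = 354 × (1 - 1/2) × (1 - 1/3) × (1 - 1/59) = 116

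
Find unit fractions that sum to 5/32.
1/7 + 1/75 + 1/16800

Greedy algorithm:
5/32: ceiling(32/5) = 7, use 1/7
3/224: ceiling(224/3) = 75, use 1/75
1/16800: ceiling(16800/1) = 16800, use 1/16800
Result: 5/32 = 1/7 + 1/75 + 1/16800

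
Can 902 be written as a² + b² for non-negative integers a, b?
Not possible

Factorization: 902 = 2 × 11 × 41
By Fermat: n is sum of two squares iff every prime p ≡ 3 (mod 4) appears to even power.
Prime(s) ≡ 3 (mod 4) with odd exponent: [(11, 1)]
Therefore 902 cannot be expressed as a² + b².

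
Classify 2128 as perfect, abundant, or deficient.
abundant

Proper divisors of 2128: sum = 1 + 2 + 4 + 7 + 8 + 14 + 16 + 19 + ... + 266 + 304 + 532 + 1064 (19 divisors) = 2832
Since 2832 > 2128, 2128 is abundant.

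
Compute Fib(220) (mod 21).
18

Matrix identity: Q^n = [[F_(n+1), F_n], [F_n, F_(n-1)]] with Q = [[1,1],[1,0]].
n = 220 = 11011100₂. Square-and-multiply, entries mod 21:
Q^1 = [[1,1],[1,0]]
Q^3 = (Q^1)²·Q = [[3,2],[2,1]]
Q^6 = (Q^3)² = [[13,8],[8,5]]
Q^13 = (Q^6)²·Q = [[20,2],[2,18]]
Q^27 = (Q^13)²·Q = [[18,5],[5,13]]
Q^55 = (Q^27)²·Q = [[0,13],[13,8]]
Q^110 = (Q^55)² = [[1,20],[20,2]]
Q^220 = (Q^110)² = [[2,18],[18,5]]
F_220 mod 21 = Q^220[0][1] = 18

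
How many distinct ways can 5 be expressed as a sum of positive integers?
7

p(n) counts ways to write n as a sum of positive integers (order ignored).
Examples: 5; 4 + 1; 3 + 2; 3 + 1 + 1; 2 + 2 + 1; ... (7 total)
p(5) = 7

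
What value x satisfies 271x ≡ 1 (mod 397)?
230

gcd(271, 397) = 1, so the inverse exists.
Extended Euclidean algorithm on (397, 271):
397 = 1 × 271 + 126  ⟹  126 = (1)·397 + (-1)·271
271 = 2 × 126 + 19  ⟹  19 = (-2)·397 + (3)·271
126 = 6 × 19 + 12  ⟹  12 = (13)·397 + (-19)·271
19 = 1 × 12 + 7  ⟹  7 = (-15)·397 + (22)·271
12 = 1 × 7 + 5  ⟹  5 = (28)·397 + (-41)·271
7 = 1 × 5 + 2  ⟹  2 = (-43)·397 + (63)·271
5 = 2 × 2 + 1  ⟹  1 = (114)·397 + (-167)·271
So (-167)·271 ≡ 1 (mod 397), i.e. 271^(-1) ≡ -167 ≡ 230 (mod 397).
Check: 271 × 230 = 62330 ≡ 1 (mod 397)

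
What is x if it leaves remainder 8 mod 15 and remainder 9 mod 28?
233

Using Chinese Remainder Theorem:
M = 15 × 28 = 420
M1 = 28, M2 = 15
y1 = 28^(-1) mod 15 = 7
y2 = 15^(-1) mod 28 = 15
x = (8×28×7 + 9×15×15) mod 420 = 233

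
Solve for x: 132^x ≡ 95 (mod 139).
123

Baby-step giant-step with step n = ⌈√139⌉ = 12.
Baby steps 132^j mod 139 (j:value) for j=0..11: 0:1, 1:132, 2:49, 3:74, 4:38, 5:12, 6:55, 7:32, 8:54, 9:39, 10:5, 11:104.
Giant-step multiplier: 132^(-12) ≡ 132^(138-12) = 132^126 ≡ 80 (mod 139).
Giant steps γ_i = 95·80^i mod 139: γ_0=95, γ_1=94, γ_2=14, γ_3=8, γ_4=84, γ_5=48, γ_6=87, γ_7=10, γ_8=105, γ_9=60, γ_10=74 (in table at j=3).
x = i·n + j = 10·12 + 3 = 123.
Check: 132^123 ≡ 95 (mod 139).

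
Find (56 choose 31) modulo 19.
2

Using Lucas' theorem:
Write n=56 and k=31 in base 19:
n in base 19: [2, 18]
k in base 19: [1, 12]
C(56,31) mod 19 = ∏ C(n_i, k_i) mod 19
Digit binomials (mod 19): C(2,1) = 2; C(18,12) = 18564 ≡ 1
Product: 2 × 1 = 2 ≡ 2 (mod 19)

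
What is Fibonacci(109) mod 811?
323

Matrix identity: Q^n = [[F_(n+1), F_n], [F_n, F_(n-1)]] with Q = [[1,1],[1,0]].
n = 109 = 1101101₂. Square-and-multiply, entries mod 811:
Q^1 = [[1,1],[1,0]]
Q^3 = (Q^1)²·Q = [[3,2],[2,1]]
Q^6 = (Q^3)² = [[13,8],[8,5]]
Q^13 = (Q^6)²·Q = [[377,233],[233,144]]
Q^27 = (Q^13)²·Q = [[710,156],[156,554]]
Q^54 = (Q^27)² = [[475,111],[111,364]]
Q^109 = (Q^54)²·Q = [[187,323],[323,675]]
F_109 mod 811 = Q^109[0][1] = 323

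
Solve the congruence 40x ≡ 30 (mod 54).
x ≡ 21 (mod 27)

gcd(40, 54) = 2, which divides 30, so solutions exist.
Divide through by 2: 20x ≡ 15 (mod 27).
Find 20^(-1) mod 27 by the extended Euclidean algorithm:
27 = 1 × 20 + 7  ⟹  7 = (1)·27 + (-1)·20
20 = 2 × 7 + 6  ⟹  6 = (-2)·27 + (3)·20
7 = 1 × 6 + 1  ⟹  1 = (3)·27 + (-4)·20
So (-4)·20 ≡ 1 (mod 27), i.e. 20^(-1) ≡ -4 ≡ 23 (mod 27).
x ≡ 23 × 15 = 345 ≡ 21 (mod 27).
Check: 40 × 21 = 840 ≡ 30 (mod 54).
x ≡ 21 (mod 27), giving 2 solutions mod 54.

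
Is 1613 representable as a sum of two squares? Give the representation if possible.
13² + 38² (a=13, b=38)

Factorization: 1613 = 1613
By Fermat: n is sum of two squares iff every prime p ≡ 3 (mod 4) appears to even power.
All primes ≡ 3 (mod 4) appear to even power.
Search a = 0, 1, 2, … for 1613 - a² a perfect square: first hit at a = 13: 1613 - 169 = 1444 = 38².
1613 = 13² + 38² = 169 + 1444 ✓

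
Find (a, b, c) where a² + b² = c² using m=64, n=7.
(4047, 896, 4145)

Euclid's formula: a = m² - n², b = 2mn, c = m² + n²
m = 64, n = 7
a = 64² - 7² = 4096 - 49 = 4047
b = 2 × 64 × 7 = 896
c = 64² + 7² = 4096 + 49 = 4145
Verification: 4047² + 896² = 16378209 + 802816 = 17181025 = 4145² ✓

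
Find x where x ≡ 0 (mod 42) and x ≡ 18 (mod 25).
168

Using Chinese Remainder Theorem:
M = 42 × 25 = 1050
M1 = 25, M2 = 42
y1 = 25^(-1) mod 42 = 37
y2 = 42^(-1) mod 25 = 3
x = (0×25×37 + 18×42×3) mod 1050 = 168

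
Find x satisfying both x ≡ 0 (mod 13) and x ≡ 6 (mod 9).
78

Using Chinese Remainder Theorem:
M = 13 × 9 = 117
M1 = 9, M2 = 13
y1 = 9^(-1) mod 13 = 3
y2 = 13^(-1) mod 9 = 7
x = (0×9×3 + 6×13×7) mod 117 = 78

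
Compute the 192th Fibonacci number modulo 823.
304

Matrix identity: Q^n = [[F_(n+1), F_n], [F_n, F_(n-1)]] with Q = [[1,1],[1,0]].
n = 192 = 11000000₂. Square-and-multiply, entries mod 823:
Q^1 = [[1,1],[1,0]]
Q^3 = (Q^1)²·Q = [[3,2],[2,1]]
Q^6 = (Q^3)² = [[13,8],[8,5]]
Q^12 = (Q^6)² = [[233,144],[144,89]]
Q^24 = (Q^12)² = [[132,280],[280,675]]
Q^48 = (Q^24)² = [[356,458],[458,721]]
Q^96 = (Q^48)² = [[716,289],[289,427]]
Q^192 = (Q^96)² = [[325,304],[304,21]]
F_192 mod 823 = Q^192[0][1] = 304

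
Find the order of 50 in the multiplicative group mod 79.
39

79 is prime, so ord(50) divides φ(79) = 78.
Divisors of 78: 1, 2, 3, 6, 13, 26, 39, 78.
Repeated squaring: 50^1 ≡ 50, 50^2 ≡ 51, 50^4 ≡ 73, 50^8 ≡ 36, 50^16 ≡ 32, 50^32 ≡ 76, 50^64 ≡ 9 (mod 79).
Test 50^d mod 79 for each divisor d in increasing order:
50^1 ≡ 50
50^2 ≡ 51
50^3 = 50^2·50^1 ≡ 22
50^6 = 50^4·50^2 ≡ 10
50^13 = 50^8·50^4·50^1 ≡ 23
50^26 = 50^16·50^8·50^2 ≡ 55
50^39 = 50^32·50^4·50^2·50^1 ≡ 1  ← first divisor giving 1
The order is 39.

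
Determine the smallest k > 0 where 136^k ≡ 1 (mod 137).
2

137 is prime, so ord(136) divides φ(137) = 136.
Divisors of 136: 1, 2, 4, 8, 17, 34, 68, 136.
Repeated squaring: 136^1 ≡ 136, 136^2 ≡ 1, 136^4 ≡ 1, 136^8 ≡ 1, 136^16 ≡ 1, 136^32 ≡ 1, 136^64 ≡ 1, 136^128 ≡ 1 (mod 137).
Test 136^d mod 137 for each divisor d in increasing order:
136^1 ≡ 136
136^2 ≡ 1  ← first divisor giving 1
The order is 2.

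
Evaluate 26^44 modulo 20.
16

Repeated squaring. Binary of 44 = 101100.
26^1 ≡ 6 (mod 20); 26^2 ≡ 16 (mod 20); 26^4 ≡ 16 (mod 20); 26^8 ≡ 16 (mod 20); 26^16 ≡ 16 (mod 20); 26^32 ≡ 16 (mod 20)
26^44 = 26^4 × 26^8 × 26^32 ≡ 16 (mod 20)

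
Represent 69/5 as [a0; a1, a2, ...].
[13; 1, 4]

Euclidean algorithm steps:
69 = 13 × 5 + 4
5 = 1 × 4 + 1
4 = 4 × 1 + 0
Continued fraction: [13; 1, 4]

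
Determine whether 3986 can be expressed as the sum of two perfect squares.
31² + 55² (a=31, b=55)

Factorization: 3986 = 2 × 1993
By Fermat: n is sum of two squares iff every prime p ≡ 3 (mod 4) appears to even power.
All primes ≡ 3 (mod 4) appear to even power.
Search a = 0, 1, 2, … for 3986 - a² a perfect square: first hit at a = 31: 3986 - 961 = 3025 = 55².
3986 = 31² + 55² = 961 + 3025 ✓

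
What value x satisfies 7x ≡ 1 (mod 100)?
43

gcd(7, 100) = 1, so the inverse exists.
Extended Euclidean algorithm on (100, 7):
100 = 14 × 7 + 2  ⟹  2 = (1)·100 + (-14)·7
7 = 3 × 2 + 1  ⟹  1 = (-3)·100 + (43)·7
So (43)·7 ≡ 1 (mod 100), i.e. 7^(-1) ≡ 43 (mod 100).
Check: 7 × 43 = 301 ≡ 1 (mod 100)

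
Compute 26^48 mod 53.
16

Repeated squaring. Binary of 48 = 110000.
26^1 ≡ 26 (mod 53); 26^2 ≡ 40 (mod 53); 26^4 ≡ 10 (mod 53); 26^8 ≡ 47 (mod 53); 26^16 ≡ 36 (mod 53); 26^32 ≡ 24 (mod 53)
26^48 = 26^16 × 26^32 ≡ 16 (mod 53)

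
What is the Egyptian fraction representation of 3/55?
1/19 + 1/523 + 1/546535

Greedy algorithm:
3/55: ceiling(55/3) = 19, use 1/19
2/1045: ceiling(1045/2) = 523, use 1/523
1/546535: ceiling(546535/1) = 546535, use 1/546535
Result: 3/55 = 1/19 + 1/523 + 1/546535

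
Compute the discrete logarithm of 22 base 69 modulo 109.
8

Baby-step giant-step with step n = ⌈√109⌉ = 11.
Baby steps 69^j mod 109 (j:value) for j=0..10: 0:1, 1:69, 2:74, 3:92, 4:26, 5:50, 6:71, 7:103, 8:22, 9:101, 10:102.
h = 22 is already in the table at j=8, so x = 8.
Check: 69^8 ≡ 22 (mod 109).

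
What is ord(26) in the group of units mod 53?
52

53 is prime, so ord(26) divides φ(53) = 52.
Divisors of 52: 1, 2, 4, 13, 26, 52.
Repeated squaring: 26^1 ≡ 26, 26^2 ≡ 40, 26^4 ≡ 10, 26^8 ≡ 47, 26^16 ≡ 36, 26^32 ≡ 24 (mod 53).
Test 26^d mod 53 for each divisor d in increasing order:
26^1 ≡ 26
26^2 ≡ 40
26^4 ≡ 10
26^13 = 26^8·26^4·26^1 ≡ 30
26^26 = 26^16·26^8·26^2 ≡ 52
26^52 = 26^32·26^16·26^4 ≡ 1  ← first divisor giving 1
The order is 52.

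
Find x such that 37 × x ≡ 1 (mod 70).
53

gcd(37, 70) = 1, so the inverse exists.
Extended Euclidean algorithm on (70, 37):
70 = 1 × 37 + 33  ⟹  33 = (1)·70 + (-1)·37
37 = 1 × 33 + 4  ⟹  4 = (-1)·70 + (2)·37
33 = 8 × 4 + 1  ⟹  1 = (9)·70 + (-17)·37
So (-17)·37 ≡ 1 (mod 70), i.e. 37^(-1) ≡ -17 ≡ 53 (mod 70).
Check: 37 × 53 = 1961 ≡ 1 (mod 70)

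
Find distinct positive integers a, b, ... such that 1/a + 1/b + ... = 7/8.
1/2 + 1/3 + 1/24

Greedy algorithm:
7/8: ceiling(8/7) = 2, use 1/2
3/8: ceiling(8/3) = 3, use 1/3
1/24: ceiling(24/1) = 24, use 1/24
Result: 7/8 = 1/2 + 1/3 + 1/24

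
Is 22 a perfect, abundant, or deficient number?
deficient

Proper divisors of 22: sum = 1 + 2 + 11 = 14
Since 14 < 22, 22 is deficient.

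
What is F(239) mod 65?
51

Matrix identity: Q^n = [[F_(n+1), F_n], [F_n, F_(n-1)]] with Q = [[1,1],[1,0]].
n = 239 = 11101111₂. Square-and-multiply, entries mod 65:
Q^1 = [[1,1],[1,0]]
Q^3 = (Q^1)²·Q = [[3,2],[2,1]]
Q^7 = (Q^3)²·Q = [[21,13],[13,8]]
Q^14 = (Q^7)² = [[25,52],[52,38]]
Q^29 = (Q^14)²·Q = [[40,14],[14,26]]
Q^59 = (Q^29)²·Q = [[55,41],[41,14]]
Q^119 = (Q^59)²·Q = [[60,26],[26,34]]
Q^239 = (Q^119)²·Q = [[25,51],[51,39]]
F_239 mod 65 = Q^239[0][1] = 51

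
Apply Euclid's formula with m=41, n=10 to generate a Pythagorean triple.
(1581, 820, 1781)

Euclid's formula: a = m² - n², b = 2mn, c = m² + n²
m = 41, n = 10
a = 41² - 10² = 1681 - 100 = 1581
b = 2 × 41 × 10 = 820
c = 41² + 10² = 1681 + 100 = 1781
Verification: 1581² + 820² = 2499561 + 672400 = 3171961 = 1781² ✓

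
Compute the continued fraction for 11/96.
[0; 8, 1, 2, 1, 2]

Euclidean algorithm steps:
11 = 0 × 96 + 11
96 = 8 × 11 + 8
11 = 1 × 8 + 3
8 = 2 × 3 + 2
3 = 1 × 2 + 1
2 = 2 × 1 + 0
Continued fraction: [0; 8, 1, 2, 1, 2]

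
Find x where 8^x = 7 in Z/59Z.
6

Baby-step giant-step with step n = ⌈√59⌉ = 8.
Baby steps 8^j mod 59 (j:value) for j=0..7: 0:1, 1:8, 2:5, 3:40, 4:25, 5:23, 6:7, 7:56.
h = 7 is already in the table at j=6, so x = 6.
Check: 8^6 ≡ 7 (mod 59).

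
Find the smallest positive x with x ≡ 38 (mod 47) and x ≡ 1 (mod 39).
508

Using Chinese Remainder Theorem:
M = 47 × 39 = 1833
M1 = 39, M2 = 47
y1 = 39^(-1) mod 47 = 41
y2 = 47^(-1) mod 39 = 5
x = (38×39×41 + 1×47×5) mod 1833 = 508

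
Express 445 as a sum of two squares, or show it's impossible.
2² + 21² (a=2, b=21)

Factorization: 445 = 5 × 89
By Fermat: n is sum of two squares iff every prime p ≡ 3 (mod 4) appears to even power.
All primes ≡ 3 (mod 4) appear to even power.
Search a = 0, 1, 2, … for 445 - a² a perfect square: first hit at a = 2: 445 - 4 = 441 = 21².
445 = 2² + 21² = 4 + 441 ✓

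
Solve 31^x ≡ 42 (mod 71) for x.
3

Baby-step giant-step with step n = ⌈√71⌉ = 9.
Baby steps 31^j mod 71 (j:value) for j=0..8: 0:1, 1:31, 2:38, 3:42, 4:24, 5:34, 6:60, 7:14, 8:8.
h = 42 is already in the table at j=3, so x = 3.
Check: 31^3 ≡ 42 (mod 71).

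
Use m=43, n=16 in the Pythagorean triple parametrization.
(1593, 1376, 2105)

Euclid's formula: a = m² - n², b = 2mn, c = m² + n²
m = 43, n = 16
a = 43² - 16² = 1849 - 256 = 1593
b = 2 × 43 × 16 = 1376
c = 43² + 16² = 1849 + 256 = 2105
Verification: 1593² + 1376² = 2537649 + 1893376 = 4431025 = 2105² ✓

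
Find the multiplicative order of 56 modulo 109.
108

109 is prime, so ord(56) divides φ(109) = 108.
Divisors of 108: 1, 2, 3, 4, 6, 9, 12, 18, 27, 36, 54, 108.
Repeated squaring: 56^1 ≡ 56, 56^2 ≡ 84, 56^4 ≡ 80, 56^8 ≡ 78, 56^16 ≡ 89, 56^32 ≡ 73, 56^64 ≡ 97 (mod 109).
Test 56^d mod 109 for each divisor d in increasing order:
56^1 ≡ 56
56^2 ≡ 84
56^3 = 56^2·56^1 ≡ 17
56^4 ≡ 80
56^6 = 56^4·56^2 ≡ 71
56^9 = 56^8·56^1 ≡ 8
56^12 = 56^8·56^4 ≡ 27
56^18 = 56^16·56^2 ≡ 64
56^27 = 56^16·56^8·56^2·56^1 ≡ 76
56^36 = 56^32·56^4 ≡ 63
56^54 = 56^32·56^16·56^4·56^2 ≡ 108
56^108 = 56^64·56^32·56^8·56^4 ≡ 1  ← first divisor giving 1
The order is 108.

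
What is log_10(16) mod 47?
28

Baby-step giant-step with step n = ⌈√47⌉ = 7.
Baby steps 10^j mod 47 (j:value) for j=0..6: 0:1, 1:10, 2:6, 3:13, 4:36, 5:31, 6:28.
Giant-step multiplier: 10^(-7) ≡ 10^(46-7) = 10^39 ≡ 23 (mod 47).
Giant steps γ_i = 16·23^i mod 47: γ_0=16, γ_1=39, γ_2=4, γ_3=45, γ_4=1 (in table at j=0).
x = i·n + j = 4·7 + 0 = 28.
Check: 10^28 ≡ 16 (mod 47).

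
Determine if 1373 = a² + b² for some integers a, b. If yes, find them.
2² + 37² (a=2, b=37)

Factorization: 1373 = 1373
By Fermat: n is sum of two squares iff every prime p ≡ 3 (mod 4) appears to even power.
All primes ≡ 3 (mod 4) appear to even power.
Search a = 0, 1, 2, … for 1373 - a² a perfect square: first hit at a = 2: 1373 - 4 = 1369 = 37².
1373 = 2² + 37² = 4 + 1369 ✓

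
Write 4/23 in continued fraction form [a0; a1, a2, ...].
[0; 5, 1, 3]

Euclidean algorithm steps:
4 = 0 × 23 + 4
23 = 5 × 4 + 3
4 = 1 × 3 + 1
3 = 3 × 1 + 0
Continued fraction: [0; 5, 1, 3]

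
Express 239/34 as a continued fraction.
[7; 34]

Euclidean algorithm steps:
239 = 7 × 34 + 1
34 = 34 × 1 + 0
Continued fraction: [7; 34]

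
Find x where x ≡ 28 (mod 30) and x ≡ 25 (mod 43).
928

Using Chinese Remainder Theorem:
M = 30 × 43 = 1290
M1 = 43, M2 = 30
y1 = 43^(-1) mod 30 = 7
y2 = 30^(-1) mod 43 = 33
x = (28×43×7 + 25×30×33) mod 1290 = 928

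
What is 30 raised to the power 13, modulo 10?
0

Repeated squaring. Binary of 13 = 1101.
30^1 ≡ 0 (mod 10); 30^2 ≡ 0 (mod 10); 30^4 ≡ 0 (mod 10); 30^8 ≡ 0 (mod 10)
30^13 = 30^1 × 30^4 × 30^8 ≡ 0 (mod 10)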